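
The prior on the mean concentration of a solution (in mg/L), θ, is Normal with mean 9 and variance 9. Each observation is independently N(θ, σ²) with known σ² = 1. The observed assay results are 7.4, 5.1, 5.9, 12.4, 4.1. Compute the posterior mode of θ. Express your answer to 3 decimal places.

θ̂_MAP = 7.024

n = 5; x̄ = (7.4 + 5.1 + 5.9 + 12.4 + 4.1)/5 = 34.9/5 = 6.98.
For a Normal prior and Normal likelihood with known variance, the posterior is Normal; its mode equals its mean, the precision-weighted average.
Prior precision 1/σ₀² = 1/9; data precision n/σ² = 5/1 = 5.
θ̂ = ((1/9)·9 + 5·6.98) / (1/9 + 5) = 35.9/(46/9) = 3231/460 ≈ 7.024.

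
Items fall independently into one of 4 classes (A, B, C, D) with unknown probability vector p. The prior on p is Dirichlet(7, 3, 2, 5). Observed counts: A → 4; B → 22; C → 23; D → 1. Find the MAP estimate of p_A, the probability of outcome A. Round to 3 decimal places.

The posterior is Dirichlet(αᵢ + nᵢ) = Dirichlet(11, 25, 25, 6).
For a Dirichlet(a₁,…,a_K) with all aᵢ > 1, the mode has j-th component (aⱼ − 1)/(Σaᵢ − K).
Here Σaᵢ = 67 and K = 4, so p_A = (11 − 1)/(67 − 4) = 10/63 ≈ 0.159.

MAP estimate of p_A = 0.159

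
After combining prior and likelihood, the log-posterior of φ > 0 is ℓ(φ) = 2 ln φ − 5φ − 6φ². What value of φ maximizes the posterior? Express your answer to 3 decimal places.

φ̂_MAP = 0.250

ℓ'(φ) = 2/φ − 5 − 12φ. Setting this to zero and multiplying by φ: 12φ² + 5φ − 2 = 0.
φ = (−5 + √(5² + 4·12·2)) / (2·12) = (−5 + √121) / 24 = (−5 + 11)/24 = 1/4.
ℓ''(φ) = −2/φ² − 12 < 0, confirming a maximum.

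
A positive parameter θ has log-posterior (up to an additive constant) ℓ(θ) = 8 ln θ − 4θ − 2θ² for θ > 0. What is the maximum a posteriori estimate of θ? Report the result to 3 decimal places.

θ̂_MAP = 1.000

ℓ'(θ) = 8/θ − 4 − 4θ. Setting this to zero and multiplying by θ: 4θ² + 4θ − 8 = 0.
θ = (−4 + √(4² + 4·4·8)) / (2·4) = (−4 + √144) / 8 = (−4 + 12)/8 = 1.
ℓ''(θ) = −8/θ² − 4 < 0, confirming a maximum.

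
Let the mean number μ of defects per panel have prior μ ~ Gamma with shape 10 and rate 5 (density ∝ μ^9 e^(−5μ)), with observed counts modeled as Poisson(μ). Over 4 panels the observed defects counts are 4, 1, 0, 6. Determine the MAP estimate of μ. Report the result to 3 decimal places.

Σxᵢ = 4+1+0+6 = 11, with n = 4.
Posterior ∝ μ^9e^(−5μ) · μ^11e^(−4μ) = μ^20e^(−9μ), i.e. Gamma(shape=21, rate=9).
The mode of a Gamma(a, b) with a ≥ 1 (shape–rate) is (a−1)/b = 20/9 ≈ 2.222.

μ̂_MAP = 2.222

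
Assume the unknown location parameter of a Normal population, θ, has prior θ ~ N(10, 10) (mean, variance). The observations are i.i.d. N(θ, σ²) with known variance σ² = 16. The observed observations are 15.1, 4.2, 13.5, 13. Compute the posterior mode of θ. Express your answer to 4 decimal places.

θ̂_MAP = 11.0357

n = 4; x̄ = (15.1 + 4.2 + 13.5 + 13)/4 = 45.8/4 = 11.45.
For a Normal prior and Normal likelihood with known variance, the posterior is Normal; its mode equals its mean, the precision-weighted average.
Prior precision 1/σ₀² = 1/10 = 0.1; data precision n/σ² = 4/16 = 0.25.
θ̂ = (0.1·10 + 0.25·11.45) / (0.1 + 0.25) = 3.8625/0.35 = 309/28 ≈ 11.0357.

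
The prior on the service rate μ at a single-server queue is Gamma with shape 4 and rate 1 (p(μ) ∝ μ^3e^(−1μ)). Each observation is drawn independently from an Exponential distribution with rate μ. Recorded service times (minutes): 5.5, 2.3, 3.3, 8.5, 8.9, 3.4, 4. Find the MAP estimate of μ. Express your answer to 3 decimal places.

The Exponential(rate=μ) likelihood is ∝ μ^n e^(−μΣtᵢ). Here n = 7 and Σtᵢ = 5.5 + 2.3 + 3.3 + 8.5 + 8.9 + 3.4 + 4 = 35.9.
Posterior ∝ μ^3e^(−1μ) · μ^7e^(−35.9μ) = μ^10e^(−36.9μ), i.e. Gamma(11, 36.9).
Mode = (a−1)/b = 10/36.9 ≈ 0.271.

μ̂_MAP = 0.271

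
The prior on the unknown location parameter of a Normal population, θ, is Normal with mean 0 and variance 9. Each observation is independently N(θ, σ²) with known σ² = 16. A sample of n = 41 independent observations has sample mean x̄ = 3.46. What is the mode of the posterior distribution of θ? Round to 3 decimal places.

θ̂_MAP = 3.316

n = 41, x̄ = 3.46.
For a Normal prior and Normal likelihood with known variance, the posterior is Normal; its mode equals its mean, the precision-weighted average.
Prior precision 1/σ₀² = 1/9; data precision n/σ² = 41/16 = 2.5625.
θ̂ = ((1/9)·0 + 2.5625·3.46) / (1/9 + 2.5625) = 8.86625/(385/144) = 63837/19250 ≈ 3.316.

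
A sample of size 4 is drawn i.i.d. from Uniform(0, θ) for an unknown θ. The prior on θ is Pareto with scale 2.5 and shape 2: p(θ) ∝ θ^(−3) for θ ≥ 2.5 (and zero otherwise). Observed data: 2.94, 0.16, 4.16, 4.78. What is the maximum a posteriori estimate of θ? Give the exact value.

The Uniform(0, θ) likelihood is θ^(−n) for θ ≥ max(xᵢ), zero otherwise. Here max(xᵢ) = 4.78.
Posterior ∝ θ^(−3) · θ^(−4) = θ^(−7) on θ ≥ max(2.5, 4.78) = 4.78.
This density is strictly decreasing in θ, so the posterior mode lies at the lower boundary of the support.

θ̂_MAP = 4.78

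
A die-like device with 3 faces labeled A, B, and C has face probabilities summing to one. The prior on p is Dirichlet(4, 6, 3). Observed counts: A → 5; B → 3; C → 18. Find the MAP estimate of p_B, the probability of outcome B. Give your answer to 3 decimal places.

MAP estimate of p_B = 0.222

The posterior is Dirichlet(αᵢ + nᵢ) = Dirichlet(9, 9, 21).
For a Dirichlet(a₁,…,a_K) with all aᵢ > 1, the mode has j-th component (aⱼ − 1)/(Σaᵢ − K).
Here Σaᵢ = 39 and K = 3, so p_B = (9 − 1)/(39 − 3) = 8/36 ≈ 0.222.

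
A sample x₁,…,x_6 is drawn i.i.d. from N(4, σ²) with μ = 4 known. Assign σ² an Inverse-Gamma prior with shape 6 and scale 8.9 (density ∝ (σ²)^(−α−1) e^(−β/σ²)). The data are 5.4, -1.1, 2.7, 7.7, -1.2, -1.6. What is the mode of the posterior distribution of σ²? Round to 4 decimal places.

σ̂²_MAP = 5.9775

Sum of squared deviations about the known mean: SS = (5.4−4)² + (-1.1−4)² + (2.7−4)² + (7.7−4)² + (-1.2−4)² + (-1.6−4)² = 101.75.
The Normal likelihood contributes (σ²)^(−n/2) exp(−SS/(2σ²)), so the posterior is Inverse-Gamma(α + n/2, β + SS/2) = Inverse-Gamma(9, 59.775).
The mode of Inverse-Gamma(a, b) is b/(a+1) = 59.775/10 ≈ 5.9775.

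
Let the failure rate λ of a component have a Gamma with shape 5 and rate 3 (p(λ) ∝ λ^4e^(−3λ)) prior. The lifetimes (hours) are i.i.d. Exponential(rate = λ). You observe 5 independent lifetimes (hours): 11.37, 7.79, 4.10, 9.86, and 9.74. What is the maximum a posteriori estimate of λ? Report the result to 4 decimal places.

λ̂_MAP = 0.1962

The Exponential(rate=λ) likelihood is ∝ λ^n e^(−λΣtᵢ). Here n = 5 and Σtᵢ = 11.37 + 7.79 + 4.10 + 9.86 + 9.74 = 42.86.
Posterior ∝ λ^4e^(−3λ) · λ^5e^(−42.86λ) = λ^9e^(−45.86λ), i.e. Gamma(10, 45.86).
Mode = (a−1)/b = 9/45.86 ≈ 0.1962.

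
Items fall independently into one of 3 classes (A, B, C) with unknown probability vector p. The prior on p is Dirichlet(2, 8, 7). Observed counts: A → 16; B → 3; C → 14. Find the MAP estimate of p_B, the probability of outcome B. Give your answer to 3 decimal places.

MAP estimate of p_B = 0.213

The posterior is Dirichlet(αᵢ + nᵢ) = Dirichlet(18, 11, 21).
For a Dirichlet(a₁,…,a_K) with all aᵢ > 1, the mode has j-th component (aⱼ − 1)/(Σaᵢ − K).
Here Σaᵢ = 50 and K = 3, so p_B = (11 − 1)/(50 − 3) = 10/47 ≈ 0.213.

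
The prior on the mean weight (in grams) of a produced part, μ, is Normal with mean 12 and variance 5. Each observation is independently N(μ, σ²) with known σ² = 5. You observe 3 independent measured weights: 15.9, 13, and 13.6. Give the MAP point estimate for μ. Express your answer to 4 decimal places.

μ̂_MAP = 13.6250

n = 3; x̄ = (15.9 + 13 + 13.6)/3 = 42.5/3 = 85/6 ≈ 14.1667.
For a Normal prior and Normal likelihood with known variance, the posterior is Normal; its mode equals its mean, the precision-weighted average.
Prior precision 1/σ₀² = 1/5 = 0.2; data precision n/σ² = 3/5 = 0.6.
μ̂ = (0.2·12 + 0.6·(85/6)) / (0.2 + 0.6) = 10.9/0.8 = 13.6250.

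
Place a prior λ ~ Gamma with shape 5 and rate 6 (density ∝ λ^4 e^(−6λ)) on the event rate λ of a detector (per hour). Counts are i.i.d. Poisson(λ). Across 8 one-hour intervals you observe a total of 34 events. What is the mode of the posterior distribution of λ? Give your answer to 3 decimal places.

λ̂_MAP = 2.714

Σxᵢ = 34, n = 8.
Posterior ∝ λ^4e^(−6λ) · λ^34e^(−8λ) = λ^38e^(−14λ), i.e. Gamma(shape=39, rate=14).
The mode of a Gamma(a, b) with a ≥ 1 (shape–rate) is (a−1)/b = 38/14 ≈ 2.714.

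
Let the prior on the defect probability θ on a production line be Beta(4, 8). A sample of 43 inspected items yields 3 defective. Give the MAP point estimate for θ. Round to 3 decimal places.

Prior: Beta(4, 8).
Data: 3 successes in 43 trials. The binomial likelihood contributes θ^3(1−θ)^40, so the posterior is Beta(4+3, 8+40) = Beta(7, 48).
For Beta(a, b) with a, b > 1 the mode is (a−1)/(a+b−2) = 6/53 ≈ 0.113.

θ̂_MAP = 0.113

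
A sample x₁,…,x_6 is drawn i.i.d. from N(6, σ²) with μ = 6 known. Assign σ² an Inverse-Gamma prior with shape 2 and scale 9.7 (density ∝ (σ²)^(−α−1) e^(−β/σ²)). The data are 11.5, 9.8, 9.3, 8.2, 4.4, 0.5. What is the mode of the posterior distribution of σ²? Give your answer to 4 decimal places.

σ̂²_MAP = 9.3858

Sum of squared deviations about the known mean: SS = (11.5−6)² + (9.8−6)² + (9.3−6)² + (8.2−6)² + (4.4−6)² + (0.5−6)² = 93.23.
The Normal likelihood contributes (σ²)^(−n/2) exp(−SS/(2σ²)), so the posterior is Inverse-Gamma(α + n/2, β + SS/2) = Inverse-Gamma(5, 56.315).
The mode of Inverse-Gamma(a, b) is b/(a+1) = 56.315/6 ≈ 9.3858.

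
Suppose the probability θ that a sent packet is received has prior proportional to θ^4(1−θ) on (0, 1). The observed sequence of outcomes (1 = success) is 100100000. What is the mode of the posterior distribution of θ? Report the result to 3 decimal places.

θ̂_MAP = 0.429

The prior density ∝ θ^4(1−θ)^1 is the kernel of Beta(5, 2).
Data: 2 successes in 9 trials (from the sequence). The binomial likelihood contributes θ^2(1−θ)^7, so the posterior is Beta(5+2, 2+7) = Beta(7, 9).
For Beta(a, b) with a, b > 1 the mode is (a−1)/(a+b−2) = 6/14 ≈ 0.429.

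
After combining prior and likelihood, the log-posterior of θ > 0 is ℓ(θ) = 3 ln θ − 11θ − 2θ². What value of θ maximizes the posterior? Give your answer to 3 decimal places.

θ̂_MAP = 0.250

ℓ'(θ) = 3/θ − 11 − 4θ. Setting this to zero and multiplying by θ: 4θ² + 11θ − 3 = 0.
θ = (−11 + √(11² + 4·4·3)) / (2·4) = (−11 + √169) / 8 = (−11 + 13)/8 = 1/4.
ℓ''(θ) = −3/θ² − 4 < 0, confirming a maximum.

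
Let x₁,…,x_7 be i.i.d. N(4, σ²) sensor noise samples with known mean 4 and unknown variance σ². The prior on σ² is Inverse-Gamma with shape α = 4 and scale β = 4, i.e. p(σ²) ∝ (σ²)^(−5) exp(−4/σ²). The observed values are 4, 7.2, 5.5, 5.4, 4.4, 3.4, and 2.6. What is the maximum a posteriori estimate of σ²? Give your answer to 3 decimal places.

σ̂²_MAP = 1.466

Sum of squared deviations about the known mean: SS = (4−4)² + (7.2−4)² + (5.5−4)² + (5.4−4)² + (4.4−4)² + (3.4−4)² + (2.6−4)² = 16.93.
The Normal likelihood contributes (σ²)^(−n/2) exp(−SS/(2σ²)), so the posterior is Inverse-Gamma(α + n/2, β + SS/2) = Inverse-Gamma(7.5, 12.465).
The mode of Inverse-Gamma(a, b) is b/(a+1) = 12.465/8.5 ≈ 1.466.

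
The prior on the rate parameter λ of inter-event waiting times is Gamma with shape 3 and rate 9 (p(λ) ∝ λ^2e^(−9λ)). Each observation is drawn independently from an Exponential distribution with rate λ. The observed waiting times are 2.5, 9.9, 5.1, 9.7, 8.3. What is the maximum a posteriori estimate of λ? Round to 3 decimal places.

λ̂_MAP = 0.157

The Exponential(rate=λ) likelihood is ∝ λ^n e^(−λΣtᵢ). Here n = 5 and Σtᵢ = 2.5 + 9.9 + 5.1 + 9.7 + 8.3 = 35.5.
Posterior ∝ λ^2e^(−9λ) · λ^5e^(−35.5λ) = λ^7e^(−44.5λ), i.e. Gamma(8, 44.5).
Mode = (a−1)/b = 7/44.5 ≈ 0.157.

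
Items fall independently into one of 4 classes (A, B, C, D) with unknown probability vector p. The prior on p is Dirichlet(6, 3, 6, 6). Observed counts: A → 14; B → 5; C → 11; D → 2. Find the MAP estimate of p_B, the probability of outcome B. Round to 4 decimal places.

MAP estimate of p_B = 0.1429

The posterior is Dirichlet(αᵢ + nᵢ) = Dirichlet(20, 8, 17, 8).
For a Dirichlet(a₁,…,a_K) with all aᵢ > 1, the mode has j-th component (aⱼ − 1)/(Σaᵢ − K).
Here Σaᵢ = 53 and K = 4, so p_B = (8 − 1)/(53 − 4) = 7/49 ≈ 0.1429.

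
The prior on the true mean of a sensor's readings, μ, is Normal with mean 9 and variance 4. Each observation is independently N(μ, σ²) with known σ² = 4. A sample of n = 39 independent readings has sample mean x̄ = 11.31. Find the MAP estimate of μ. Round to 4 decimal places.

n = 39, x̄ = 11.31.
For a Normal prior and Normal likelihood with known variance, the posterior is Normal; its mode equals its mean, the precision-weighted average.
Prior precision 1/σ₀² = 1/4 = 0.25; data precision n/σ² = 39/4 = 9.75.
μ̂ = (0.25·9 + 9.75·11.31) / (0.25 + 9.75) = 112.5225/10 = 11.25225 ≈ 11.2523.

μ̂_MAP = 11.2523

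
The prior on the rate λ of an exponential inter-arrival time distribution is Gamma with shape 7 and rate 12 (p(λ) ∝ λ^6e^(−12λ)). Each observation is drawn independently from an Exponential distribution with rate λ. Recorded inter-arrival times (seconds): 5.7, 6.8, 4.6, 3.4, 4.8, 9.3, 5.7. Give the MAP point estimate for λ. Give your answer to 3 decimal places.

λ̂_MAP = 0.249

The Exponential(rate=λ) likelihood is ∝ λ^n e^(−λΣtᵢ). Here n = 7 and Σtᵢ = 5.7 + 6.8 + 4.6 + 3.4 + 4.8 + 9.3 + 5.7 = 40.3.
Posterior ∝ λ^6e^(−12λ) · λ^7e^(−40.3λ) = λ^13e^(−52.3λ), i.e. Gamma(14, 52.3).
Mode = (a−1)/b = 13/52.3 ≈ 0.249.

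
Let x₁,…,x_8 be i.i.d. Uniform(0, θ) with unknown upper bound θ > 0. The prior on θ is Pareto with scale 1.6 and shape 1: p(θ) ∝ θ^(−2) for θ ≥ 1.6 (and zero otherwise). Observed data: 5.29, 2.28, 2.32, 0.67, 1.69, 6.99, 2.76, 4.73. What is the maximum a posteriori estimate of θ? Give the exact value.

The Uniform(0, θ) likelihood is θ^(−n) for θ ≥ max(xᵢ), zero otherwise. Here max(xᵢ) = 6.99.
Posterior ∝ θ^(−2) · θ^(−8) = θ^(−10) on θ ≥ max(1.6, 6.99) = 6.99.
This density is strictly decreasing in θ, so the posterior mode lies at the lower boundary of the support.

θ̂_MAP = 6.99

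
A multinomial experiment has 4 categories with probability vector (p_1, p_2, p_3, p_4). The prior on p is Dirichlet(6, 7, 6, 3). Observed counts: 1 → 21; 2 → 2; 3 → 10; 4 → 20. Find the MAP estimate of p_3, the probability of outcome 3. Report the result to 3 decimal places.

MAP estimate: 0.211

The posterior is Dirichlet(αᵢ + nᵢ) = Dirichlet(27, 9, 16, 23).
For a Dirichlet(a₁,…,a_K) with all aᵢ > 1, the mode has j-th component (aⱼ − 1)/(Σaᵢ − K).
Here Σaᵢ = 75 and K = 4, so p_3 = (16 − 1)/(75 − 4) = 15/71 ≈ 0.211.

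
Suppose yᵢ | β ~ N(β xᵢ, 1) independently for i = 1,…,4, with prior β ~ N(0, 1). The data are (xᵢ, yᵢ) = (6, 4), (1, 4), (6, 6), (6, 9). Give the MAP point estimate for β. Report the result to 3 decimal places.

log p(β | y) = −Σ(yᵢ − βxᵢ)²/(2·1) − β²/(2·1) + const.
Setting the derivative to zero: Σxᵢ(yᵢ − βxᵢ)/1 − β/1 = 0, so β = Σxᵢyᵢ / (Σxᵢ² + σ²/τ²).
Σxᵢyᵢ = 6·4 + 1·4 + 6·6 + 6·9 = 118; Σxᵢ² = 109; σ²/τ² = 1.
β̂_MAP = 118 / (109 + 1) = 118/110 ≈ 1.073.

β̂_MAP = 1.073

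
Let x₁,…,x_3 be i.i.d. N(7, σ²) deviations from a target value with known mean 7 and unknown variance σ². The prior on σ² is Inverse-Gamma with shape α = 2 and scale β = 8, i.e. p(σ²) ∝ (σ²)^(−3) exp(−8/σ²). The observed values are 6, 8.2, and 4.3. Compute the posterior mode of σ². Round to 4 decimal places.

σ̂²_MAP = 2.8589

Sum of squared deviations about the known mean: SS = (6−7)² + (8.2−7)² + (4.3−7)² = 9.73.
The Normal likelihood contributes (σ²)^(−n/2) exp(−SS/(2σ²)), so the posterior is Inverse-Gamma(α + n/2, β + SS/2) = Inverse-Gamma(3.5, 12.865).
The mode of Inverse-Gamma(a, b) is b/(a+1) = 12.865/4.5 ≈ 2.8589.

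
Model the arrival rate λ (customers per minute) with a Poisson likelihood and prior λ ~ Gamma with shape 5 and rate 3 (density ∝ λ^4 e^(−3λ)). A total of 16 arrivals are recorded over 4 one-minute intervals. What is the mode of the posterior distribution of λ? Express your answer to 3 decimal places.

λ̂_MAP = 2.857

Σxᵢ = 16, n = 4.
Posterior ∝ λ^4e^(−3λ) · λ^16e^(−4λ) = λ^20e^(−7λ), i.e. Gamma(shape=21, rate=7).
The mode of a Gamma(a, b) with a ≥ 1 (shape–rate) is (a−1)/b = 20/7 ≈ 2.857.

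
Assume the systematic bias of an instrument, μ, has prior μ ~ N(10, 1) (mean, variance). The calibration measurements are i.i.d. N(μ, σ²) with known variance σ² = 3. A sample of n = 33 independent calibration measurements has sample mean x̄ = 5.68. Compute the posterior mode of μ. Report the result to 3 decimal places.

μ̂_MAP = 6.040

n = 33, x̄ = 5.68.
For a Normal prior and Normal likelihood with known variance, the posterior is Normal; its mode equals its mean, the precision-weighted average.
Prior precision 1/σ₀² = 1/1 = 1; data precision n/σ² = 33/3 = 11.
μ̂ = (1·10 + 11·5.68) / (1 + 11) = 72.48/12 = 6.040.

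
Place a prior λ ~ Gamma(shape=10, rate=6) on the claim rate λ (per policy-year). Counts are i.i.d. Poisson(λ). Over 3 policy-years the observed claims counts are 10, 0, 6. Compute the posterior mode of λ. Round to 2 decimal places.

λ̂_MAP = 2.78

Σxᵢ = 10+0+6 = 16, with n = 3.
Posterior ∝ λ^9e^(−6λ) · λ^16e^(−3λ) = λ^25e^(−9λ), i.e. Gamma(shape=26, rate=9).
The mode of a Gamma(a, b) with a ≥ 1 (shape–rate) is (a−1)/b = 25/9 ≈ 2.78.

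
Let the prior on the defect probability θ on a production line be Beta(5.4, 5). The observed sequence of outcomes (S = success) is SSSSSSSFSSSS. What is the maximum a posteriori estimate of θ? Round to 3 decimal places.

Prior: Beta(5.4, 5).
Data: 11 successes in 12 trials (from the sequence). The binomial likelihood contributes θ^11(1−θ)^1, so the posterior is Beta(5.4+11, 5+1) = Beta(16.4, 6).
For Beta(a, b) with a, b > 1 the mode is (a−1)/(a+b−2) = 15.4/20.4 ≈ 0.755.

θ̂_MAP = 0.755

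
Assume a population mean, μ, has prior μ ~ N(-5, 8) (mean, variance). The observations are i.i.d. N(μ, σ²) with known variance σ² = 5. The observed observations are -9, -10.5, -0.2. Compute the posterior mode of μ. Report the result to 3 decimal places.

n = 3; x̄ = ((-9) + (-10.5) + (-0.2))/3 = -19.7/3 = -197/30 ≈ -6.5667.
For a Normal prior and Normal likelihood with known variance, the posterior is Normal; its mode equals its mean, the precision-weighted average.
Prior precision 1/σ₀² = 1/8 = 0.125; data precision n/σ² = 3/5 = 0.6.
μ̂ = (0.125·(-5) + 0.6·(-197/30)) / (0.125 + 0.6) = (-4.565)/0.725 = -913/145 ≈ -6.297.

μ̂_MAP = -6.297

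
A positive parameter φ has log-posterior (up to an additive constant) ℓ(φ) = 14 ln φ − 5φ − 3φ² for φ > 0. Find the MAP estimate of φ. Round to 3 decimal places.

ℓ'(φ) = 14/φ − 5 − 6φ. Setting this to zero and multiplying by φ: 6φ² + 5φ − 14 = 0.
φ = (−5 + √(5² + 4·6·14)) / (2·6) = (−5 + √361) / 12 = (−5 + 19)/12 = 7/6.
ℓ''(φ) = −14/φ² − 6 < 0, confirming a maximum.

φ̂_MAP = 1.167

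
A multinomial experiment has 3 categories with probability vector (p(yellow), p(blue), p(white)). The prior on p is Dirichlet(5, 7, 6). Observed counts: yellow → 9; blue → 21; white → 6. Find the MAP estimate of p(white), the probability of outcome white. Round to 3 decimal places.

MAP estimate of p(white) = 0.216

The posterior is Dirichlet(αᵢ + nᵢ) = Dirichlet(14, 28, 12).
For a Dirichlet(a₁,…,a_K) with all aᵢ > 1, the mode has j-th component (aⱼ − 1)/(Σaᵢ − K).
Here Σaᵢ = 54 and K = 3, so p(white) = (12 − 1)/(54 − 3) = 11/51 ≈ 0.216.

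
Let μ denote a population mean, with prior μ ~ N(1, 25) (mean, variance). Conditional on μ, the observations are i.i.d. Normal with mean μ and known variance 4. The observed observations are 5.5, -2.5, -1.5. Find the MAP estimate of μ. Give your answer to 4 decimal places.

μ̂_MAP = 0.5253

n = 3; x̄ = (5.5 + (-2.5) + (-1.5))/3 = 1.5/3 = 0.5.
For a Normal prior and Normal likelihood with known variance, the posterior is Normal; its mode equals its mean, the precision-weighted average.
Prior precision 1/σ₀² = 1/25 = 0.04; data precision n/σ² = 3/4 = 0.75.
μ̂ = (0.04·1 + 0.75·0.5) / (0.04 + 0.75) = 0.415/0.79 = 83/158 ≈ 0.5253.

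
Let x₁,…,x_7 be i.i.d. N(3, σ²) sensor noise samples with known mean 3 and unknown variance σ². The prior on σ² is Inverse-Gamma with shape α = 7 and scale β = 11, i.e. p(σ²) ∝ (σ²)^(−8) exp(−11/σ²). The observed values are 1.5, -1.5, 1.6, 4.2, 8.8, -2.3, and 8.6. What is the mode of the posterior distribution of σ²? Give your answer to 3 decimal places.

Sum of squared deviations about the known mean: SS = (1.5−3)² + (-1.5−3)² + (1.6−3)² + (4.2−3)² + (8.8−3)² + (-2.3−3)² + (8.6−3)² = 118.99.
The Normal likelihood contributes (σ²)^(−n/2) exp(−SS/(2σ²)), so the posterior is Inverse-Gamma(α + n/2, β + SS/2) = Inverse-Gamma(10.5, 70.495).
The mode of Inverse-Gamma(a, b) is b/(a+1) = 70.495/11.5 ≈ 6.130.

σ̂²_MAP = 6.130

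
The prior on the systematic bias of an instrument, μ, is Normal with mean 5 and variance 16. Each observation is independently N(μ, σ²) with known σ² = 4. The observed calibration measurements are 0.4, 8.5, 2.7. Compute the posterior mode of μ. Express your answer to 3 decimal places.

n = 3; x̄ = (0.4 + 8.5 + 2.7)/3 = 11.6/3 = 58/15 ≈ 3.8667.
For a Normal prior and Normal likelihood with known variance, the posterior is Normal; its mode equals its mean, the precision-weighted average.
Prior precision 1/σ₀² = 1/16 = 0.0625; data precision n/σ² = 3/4 = 0.75.
μ̂ = (0.0625·5 + 0.75·(58/15)) / (0.0625 + 0.75) = 3.2125/0.8125 = 257/65 ≈ 3.954.

μ̂_MAP = 3.954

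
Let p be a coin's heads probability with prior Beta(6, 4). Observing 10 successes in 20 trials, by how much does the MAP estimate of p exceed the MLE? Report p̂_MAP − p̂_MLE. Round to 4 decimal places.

Posterior is Beta(16, 14); MAP = (16−1)/(30−2) = 15/28 ≈ 0.53571.
MLE ignores the prior: p̂_MLE = k/n = 10/20 ≈ 0.50000.
Difference = 15/28 − 10/20 = 1/28 ≈ 0.0357.

MAP − MLE = 0.0357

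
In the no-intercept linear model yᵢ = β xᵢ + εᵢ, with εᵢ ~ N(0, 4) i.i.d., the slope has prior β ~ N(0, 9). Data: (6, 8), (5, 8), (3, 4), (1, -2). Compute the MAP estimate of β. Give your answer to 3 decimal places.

β̂_MAP = 1.372

log p(β | y) = −Σ(yᵢ − βxᵢ)²/(2·4) − β²/(2·9) + const.
Setting the derivative to zero: Σxᵢ(yᵢ − βxᵢ)/4 − β/9 = 0, so β = Σxᵢyᵢ / (Σxᵢ² + σ²/τ²).
Σxᵢyᵢ = 6·8 + 5·8 + 3·4 + 1·(-2) = 98; Σxᵢ² = 71; σ²/τ² = 4/9.
β̂_MAP = 98 / (71 + 4/9) = 98/(643/9) = 882/643 ≈ 1.372.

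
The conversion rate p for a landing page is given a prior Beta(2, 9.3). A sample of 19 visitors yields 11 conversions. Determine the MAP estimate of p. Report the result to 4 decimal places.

p̂_MAP = 0.4240

Prior: Beta(2, 9.3).
Data: 11 successes in 19 trials. The binomial likelihood contributes p^11(1−p)^8, so the posterior is Beta(2+11, 9.3+8) = Beta(13, 17.3).
For Beta(a, b) with a, b > 1 the mode is (a−1)/(a+b−2) = 12/28.3 ≈ 0.4240.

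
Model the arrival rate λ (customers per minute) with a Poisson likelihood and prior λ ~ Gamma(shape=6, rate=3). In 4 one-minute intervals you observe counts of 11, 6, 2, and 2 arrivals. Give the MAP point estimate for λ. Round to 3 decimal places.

λ̂_MAP = 3.714

Σxᵢ = 11+6+2+2 = 21, with n = 4.
Posterior ∝ λ^5e^(−3λ) · λ^21e^(−4λ) = λ^26e^(−7λ), i.e. Gamma(shape=27, rate=7).
The mode of a Gamma(a, b) with a ≥ 1 (shape–rate) is (a−1)/b = 26/7 ≈ 3.714.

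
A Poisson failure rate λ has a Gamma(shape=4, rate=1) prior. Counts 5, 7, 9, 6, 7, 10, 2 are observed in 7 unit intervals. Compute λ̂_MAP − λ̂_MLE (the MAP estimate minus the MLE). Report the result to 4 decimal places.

MAP − MLE = -0.4464

Σxᵢ = 46. Posterior is Gamma(50, 8); MAP = (50−1)/8 = 49/8 ≈ 6.12500.
MLE = x̄ = 46/7 ≈ 6.57143.
Difference = 49/8 − 46/7 = -25/56 ≈ -0.4464.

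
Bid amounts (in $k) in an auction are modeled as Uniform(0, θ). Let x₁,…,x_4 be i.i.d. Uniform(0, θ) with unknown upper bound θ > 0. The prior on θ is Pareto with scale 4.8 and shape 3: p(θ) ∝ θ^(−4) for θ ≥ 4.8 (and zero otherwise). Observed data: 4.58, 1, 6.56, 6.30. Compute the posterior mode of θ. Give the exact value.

The Uniform(0, θ) likelihood is θ^(−n) for θ ≥ max(xᵢ), zero otherwise. Here max(xᵢ) = 6.56.
Posterior ∝ θ^(−4) · θ^(−4) = θ^(−8) on θ ≥ max(4.8, 6.56) = 6.56.
This density is strictly decreasing in θ, so the posterior mode lies at the lower boundary of the support.

θ̂_MAP = 6.56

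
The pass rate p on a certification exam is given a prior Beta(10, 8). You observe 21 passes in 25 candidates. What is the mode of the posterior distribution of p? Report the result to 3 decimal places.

Prior: Beta(10, 8).
Data: 21 successes in 25 trials. The binomial likelihood contributes p^21(1−p)^4, so the posterior is Beta(10+21, 8+4) = Beta(31, 12).
For Beta(a, b) with a, b > 1 the mode is (a−1)/(a+b−2) = 30/41 ≈ 0.732.

p̂_MAP = 0.732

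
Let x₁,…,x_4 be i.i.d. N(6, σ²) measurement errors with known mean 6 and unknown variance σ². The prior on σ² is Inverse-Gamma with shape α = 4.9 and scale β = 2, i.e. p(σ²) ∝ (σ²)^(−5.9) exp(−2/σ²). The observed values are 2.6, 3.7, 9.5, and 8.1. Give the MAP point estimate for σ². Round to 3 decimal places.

Sum of squared deviations about the known mean: SS = (2.6−6)² + (3.7−6)² + (9.5−6)² + (8.1−6)² = 33.51.
The Normal likelihood contributes (σ²)^(−n/2) exp(−SS/(2σ²)), so the posterior is Inverse-Gamma(α + n/2, β + SS/2) = Inverse-Gamma(6.9, 18.755).
The mode of Inverse-Gamma(a, b) is b/(a+1) = 18.755/7.9 ≈ 2.374.

σ̂²_MAP = 2.374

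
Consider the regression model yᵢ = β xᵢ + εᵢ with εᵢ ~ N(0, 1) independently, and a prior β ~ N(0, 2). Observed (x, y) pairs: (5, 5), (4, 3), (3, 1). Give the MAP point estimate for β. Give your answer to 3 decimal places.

log p(β | y) = −Σ(yᵢ − βxᵢ)²/(2·1) − β²/(2·2) + const.
Setting the derivative to zero: Σxᵢ(yᵢ − βxᵢ)/1 − β/2 = 0, so β = Σxᵢyᵢ / (Σxᵢ² + σ²/τ²).
Σxᵢyᵢ = 5·5 + 4·3 + 3·1 = 40; Σxᵢ² = 50; σ²/τ² = 0.5.
β̂_MAP = 40 / (50 + 0.5) = 40/50.5 ≈ 0.792.

β̂_MAP = 0.792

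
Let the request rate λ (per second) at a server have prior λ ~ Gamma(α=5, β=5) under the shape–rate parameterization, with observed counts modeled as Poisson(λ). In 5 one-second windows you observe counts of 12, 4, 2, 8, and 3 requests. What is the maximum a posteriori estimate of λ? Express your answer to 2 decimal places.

Σxᵢ = 12+4+2+8+3 = 29, with n = 5.
Posterior ∝ λ^4e^(−5λ) · λ^29e^(−5λ) = λ^33e^(−10λ), i.e. Gamma(shape=34, rate=10).
The mode of a Gamma(a, b) with a ≥ 1 (shape–rate) is (a−1)/b = 33/10 ≈ 3.30.

λ̂_MAP = 3.30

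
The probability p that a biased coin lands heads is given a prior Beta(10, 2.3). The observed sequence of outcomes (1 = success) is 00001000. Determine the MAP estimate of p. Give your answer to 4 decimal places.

Prior: Beta(10, 2.3).
Data: 1 success in 8 trials (from the sequence). The binomial likelihood contributes p(1−p)^7, so the posterior is Beta(10+1, 2.3+7) = Beta(11, 9.3).
For Beta(a, b) with a, b > 1 the mode is (a−1)/(a+b−2) = 10/18.3 ≈ 0.5464.

p̂_MAP = 0.5464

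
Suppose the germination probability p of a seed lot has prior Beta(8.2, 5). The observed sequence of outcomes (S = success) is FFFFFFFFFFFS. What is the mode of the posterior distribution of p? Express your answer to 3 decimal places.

Prior: Beta(8.2, 5).
Data: 1 success in 12 trials (from the sequence). The binomial likelihood contributes p(1−p)^11, so the posterior is Beta(8.2+1, 5+11) = Beta(9.2, 16).
For Beta(a, b) with a, b > 1 the mode is (a−1)/(a+b−2) = 8.2/23.2 ≈ 0.353.

p̂_MAP = 0.353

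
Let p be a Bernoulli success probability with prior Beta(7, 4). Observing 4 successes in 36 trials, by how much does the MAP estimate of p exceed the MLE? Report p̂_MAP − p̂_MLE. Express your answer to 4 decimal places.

MAP − MLE = 0.1111

Posterior is Beta(11, 36); MAP = (11−1)/(47−2) = 10/45 ≈ 0.22222.
MLE ignores the prior: p̂_MLE = k/n = 4/36 ≈ 0.11111.
Difference = 10/45 − 4/36 = 1/9 ≈ 0.1111.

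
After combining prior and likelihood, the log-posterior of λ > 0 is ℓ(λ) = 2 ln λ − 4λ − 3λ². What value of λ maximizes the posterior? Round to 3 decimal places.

ℓ'(λ) = 2/λ − 4 − 6λ. Setting this to zero and multiplying by λ: 6λ² + 4λ − 2 = 0.
λ = (−4 + √(4² + 4·6·2)) / (2·6) = (−4 + √64) / 12 = (−4 + 8)/12 = 1/3.
ℓ''(λ) = −2/λ² − 6 < 0, confirming a maximum.

λ̂_MAP = 0.333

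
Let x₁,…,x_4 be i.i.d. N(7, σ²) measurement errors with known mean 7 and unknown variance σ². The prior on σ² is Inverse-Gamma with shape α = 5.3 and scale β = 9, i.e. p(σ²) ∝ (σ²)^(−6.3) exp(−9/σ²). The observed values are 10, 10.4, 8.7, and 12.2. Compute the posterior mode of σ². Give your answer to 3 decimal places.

σ̂²_MAP = 4.126

Sum of squared deviations about the known mean: SS = (10−7)² + (10.4−7)² + (8.7−7)² + (12.2−7)² = 50.49.
The Normal likelihood contributes (σ²)^(−n/2) exp(−SS/(2σ²)), so the posterior is Inverse-Gamma(α + n/2, β + SS/2) = Inverse-Gamma(7.3, 34.245).
The mode of Inverse-Gamma(a, b) is b/(a+1) = 34.245/8.3 ≈ 4.126.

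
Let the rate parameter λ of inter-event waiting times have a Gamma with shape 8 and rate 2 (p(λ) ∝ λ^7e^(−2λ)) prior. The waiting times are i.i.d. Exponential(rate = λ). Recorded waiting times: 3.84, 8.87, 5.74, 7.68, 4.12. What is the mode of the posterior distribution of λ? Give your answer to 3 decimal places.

The Exponential(rate=λ) likelihood is ∝ λ^n e^(−λΣtᵢ). Here n = 5 and Σtᵢ = 3.84 + 8.87 + 5.74 + 7.68 + 4.12 = 30.25.
Posterior ∝ λ^7e^(−2λ) · λ^5e^(−30.25λ) = λ^12e^(−32.25λ), i.e. Gamma(13, 32.25).
Mode = (a−1)/b = 12/32.25 ≈ 0.372.

λ̂_MAP = 0.372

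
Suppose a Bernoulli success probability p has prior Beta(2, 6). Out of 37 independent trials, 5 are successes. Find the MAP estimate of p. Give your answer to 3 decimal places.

Prior: Beta(2, 6).
Data: 5 successes in 37 trials. The binomial likelihood contributes p^5(1−p)^32, so the posterior is Beta(2+5, 6+32) = Beta(7, 38).
For Beta(a, b) with a, b > 1 the mode is (a−1)/(a+b−2) = 6/43 ≈ 0.140.

p̂_MAP = 0.140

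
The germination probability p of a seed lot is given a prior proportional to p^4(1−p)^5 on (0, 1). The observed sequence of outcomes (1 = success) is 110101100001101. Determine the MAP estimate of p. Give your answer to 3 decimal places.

p̂_MAP = 0.500

The prior density ∝ p^4(1−p)^5 is the kernel of Beta(5, 6).
Data: 8 successes in 15 trials (from the sequence). The binomial likelihood contributes p^8(1−p)^7, so the posterior is Beta(5+8, 6+7) = Beta(13, 13).
For Beta(a, b) with a, b > 1 the mode is (a−1)/(a+b−2) = 12/24 ≈ 0.500.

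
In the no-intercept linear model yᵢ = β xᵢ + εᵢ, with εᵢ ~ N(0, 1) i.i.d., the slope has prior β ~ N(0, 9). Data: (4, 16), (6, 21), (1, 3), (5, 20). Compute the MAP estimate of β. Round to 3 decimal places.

log p(β | y) = −Σ(yᵢ − βxᵢ)²/(2·1) − β²/(2·9) + const.
Setting the derivative to zero: Σxᵢ(yᵢ − βxᵢ)/1 − β/9 = 0, so β = Σxᵢyᵢ / (Σxᵢ² + σ²/τ²).
Σxᵢyᵢ = 4·16 + 6·21 + 1·3 + 5·20 = 293; Σxᵢ² = 78; σ²/τ² = 1/9.
β̂_MAP = 293 / (78 + 1/9) = 293/(703/9) = 2637/703 ≈ 3.751.

β̂_MAP = 3.751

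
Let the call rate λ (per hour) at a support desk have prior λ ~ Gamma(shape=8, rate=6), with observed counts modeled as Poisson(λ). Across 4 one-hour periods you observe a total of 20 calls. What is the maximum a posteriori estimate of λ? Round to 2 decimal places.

Σxᵢ = 20, n = 4.
Posterior ∝ λ^7e^(−6λ) · λ^20e^(−4λ) = λ^27e^(−10λ), i.e. Gamma(shape=28, rate=10).
The mode of a Gamma(a, b) with a ≥ 1 (shape–rate) is (a−1)/b = 27/10 ≈ 2.70.

λ̂_MAP = 2.70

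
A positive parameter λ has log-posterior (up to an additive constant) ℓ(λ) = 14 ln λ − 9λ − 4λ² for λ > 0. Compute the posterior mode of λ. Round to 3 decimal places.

ℓ'(λ) = 14/λ − 9 − 8λ. Setting this to zero and multiplying by λ: 8λ² + 9λ − 14 = 0.
λ = (−9 + √(9² + 4·8·14)) / (2·8) = (−9 + √529) / 16 = (−9 + 23)/16 = 7/8.
ℓ''(λ) = −14/λ² − 8 < 0, confirming a maximum.

λ̂_MAP = 0.875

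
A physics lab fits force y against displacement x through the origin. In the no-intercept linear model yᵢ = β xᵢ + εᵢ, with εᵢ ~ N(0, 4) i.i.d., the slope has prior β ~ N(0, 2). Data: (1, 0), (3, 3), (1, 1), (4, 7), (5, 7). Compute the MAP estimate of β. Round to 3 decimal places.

log p(β | y) = −Σ(yᵢ − βxᵢ)²/(2·4) − β²/(2·2) + const.
Setting the derivative to zero: Σxᵢ(yᵢ − βxᵢ)/4 − β/2 = 0, so β = Σxᵢyᵢ / (Σxᵢ² + σ²/τ²).
Σxᵢyᵢ = 1·0 + 3·3 + 1·1 + 4·7 + 5·7 = 73; Σxᵢ² = 52; σ²/τ² = 2.
β̂_MAP = 73 / (52 + 2) = 73/54 ≈ 1.352.

β̂_MAP = 1.352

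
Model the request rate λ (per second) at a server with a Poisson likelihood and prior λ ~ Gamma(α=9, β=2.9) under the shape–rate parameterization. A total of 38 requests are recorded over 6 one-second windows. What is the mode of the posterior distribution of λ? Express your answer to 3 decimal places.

Σxᵢ = 38, n = 6.
Posterior ∝ λ^8e^(−2.9λ) · λ^38e^(−6λ) = λ^46e^(−8.9λ), i.e. Gamma(shape=47, rate=8.9).
The mode of a Gamma(a, b) with a ≥ 1 (shape–rate) is (a−1)/b = 46/8.9 ≈ 5.169.

λ̂_MAP = 5.169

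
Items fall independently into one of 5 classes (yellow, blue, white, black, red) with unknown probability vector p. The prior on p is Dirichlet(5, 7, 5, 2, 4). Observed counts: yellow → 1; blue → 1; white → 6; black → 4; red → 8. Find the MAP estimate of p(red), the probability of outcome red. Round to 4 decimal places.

The posterior is Dirichlet(αᵢ + nᵢ) = Dirichlet(6, 8, 11, 6, 12).
For a Dirichlet(a₁,…,a_K) with all aᵢ > 1, the mode has j-th component (aⱼ − 1)/(Σaᵢ − K).
Here Σaᵢ = 43 and K = 5, so p(red) = (12 − 1)/(43 − 5) = 11/38 ≈ 0.2895.

MAP estimate of p(red) = 0.2895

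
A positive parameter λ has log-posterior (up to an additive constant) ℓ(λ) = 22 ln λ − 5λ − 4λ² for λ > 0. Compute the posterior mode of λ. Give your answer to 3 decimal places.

ℓ'(λ) = 22/λ − 5 − 8λ. Setting this to zero and multiplying by λ: 8λ² + 5λ − 22 = 0.
λ = (−5 + √(5² + 4·8·22)) / (2·8) = (−5 + √729) / 16 = (−5 + 27)/16 = 11/8.
ℓ''(λ) = −22/λ² − 8 < 0, confirming a maximum.

λ̂_MAP = 1.375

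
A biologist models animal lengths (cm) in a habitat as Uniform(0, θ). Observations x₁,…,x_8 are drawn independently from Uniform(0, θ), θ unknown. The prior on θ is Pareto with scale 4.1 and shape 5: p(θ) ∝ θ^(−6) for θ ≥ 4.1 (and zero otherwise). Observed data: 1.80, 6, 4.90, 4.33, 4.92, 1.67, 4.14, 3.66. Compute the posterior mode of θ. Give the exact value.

θ̂_MAP = 6

The Uniform(0, θ) likelihood is θ^(−n) for θ ≥ max(xᵢ), zero otherwise. Here max(xᵢ) = 6.
Posterior ∝ θ^(−6) · θ^(−8) = θ^(−14) on θ ≥ max(4.1, 6) = 6.
This density is strictly decreasing in θ, so the posterior mode lies at the lower boundary of the support.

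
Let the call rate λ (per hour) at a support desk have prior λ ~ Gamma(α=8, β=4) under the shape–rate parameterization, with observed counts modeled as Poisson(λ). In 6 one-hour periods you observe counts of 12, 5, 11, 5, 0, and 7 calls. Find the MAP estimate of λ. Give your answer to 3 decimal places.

Σxᵢ = 12+5+11+5+0+7 = 40, with n = 6.
Posterior ∝ λ^7e^(−4λ) · λ^40e^(−6λ) = λ^47e^(−10λ), i.e. Gamma(shape=48, rate=10).
The mode of a Gamma(a, b) with a ≥ 1 (shape–rate) is (a−1)/b = 47/10 ≈ 4.700.

λ̂_MAP = 4.700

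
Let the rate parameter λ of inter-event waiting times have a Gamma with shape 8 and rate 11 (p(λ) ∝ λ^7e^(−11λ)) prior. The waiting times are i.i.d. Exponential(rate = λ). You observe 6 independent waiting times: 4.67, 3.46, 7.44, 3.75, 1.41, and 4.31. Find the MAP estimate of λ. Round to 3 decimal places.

The Exponential(rate=λ) likelihood is ∝ λ^n e^(−λΣtᵢ). Here n = 6 and Σtᵢ = 4.67 + 3.46 + 7.44 + 3.75 + 1.41 + 4.31 = 25.04.
Posterior ∝ λ^7e^(−11λ) · λ^6e^(−25.04λ) = λ^13e^(−36.04λ), i.e. Gamma(14, 36.04).
Mode = (a−1)/b = 13/36.04 ≈ 0.361.

λ̂_MAP = 0.361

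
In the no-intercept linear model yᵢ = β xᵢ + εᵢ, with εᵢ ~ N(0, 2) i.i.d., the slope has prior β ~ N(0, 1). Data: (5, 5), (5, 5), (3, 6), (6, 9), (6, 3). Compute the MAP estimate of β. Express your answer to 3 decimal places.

β̂_MAP = 1.053

log p(β | y) = −Σ(yᵢ − βxᵢ)²/(2·2) − β²/(2·1) + const.
Setting the derivative to zero: Σxᵢ(yᵢ − βxᵢ)/2 − β/1 = 0, so β = Σxᵢyᵢ / (Σxᵢ² + σ²/τ²).
Σxᵢyᵢ = 5·5 + 5·5 + 3·6 + 6·9 + 6·3 = 140; Σxᵢ² = 131; σ²/τ² = 2.
β̂_MAP = 140 / (131 + 2) = 140/133 ≈ 1.053.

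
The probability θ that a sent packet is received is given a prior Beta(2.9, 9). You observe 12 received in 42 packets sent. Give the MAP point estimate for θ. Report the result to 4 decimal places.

θ̂_MAP = 0.2678

Prior: Beta(2.9, 9).
Data: 12 successes in 42 trials. The binomial likelihood contributes θ^12(1−θ)^30, so the posterior is Beta(2.9+12, 9+30) = Beta(14.9, 39).
For Beta(a, b) with a, b > 1 the mode is (a−1)/(a+b−2) = 13.9/51.9 ≈ 0.2678.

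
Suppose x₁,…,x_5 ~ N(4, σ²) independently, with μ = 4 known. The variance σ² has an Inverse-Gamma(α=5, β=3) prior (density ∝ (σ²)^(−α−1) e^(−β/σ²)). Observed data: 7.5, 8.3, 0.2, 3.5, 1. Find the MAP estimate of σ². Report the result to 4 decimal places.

Sum of squared deviations about the known mean: SS = (7.5−4)² + (8.3−4)² + (0.2−4)² + (3.5−4)² + (1−4)² = 54.43.
The Normal likelihood contributes (σ²)^(−n/2) exp(−SS/(2σ²)), so the posterior is Inverse-Gamma(α + n/2, β + SS/2) = Inverse-Gamma(7.5, 30.215).
The mode of Inverse-Gamma(a, b) is b/(a+1) = 30.215/8.5 ≈ 3.5547.

σ̂²_MAP = 3.5547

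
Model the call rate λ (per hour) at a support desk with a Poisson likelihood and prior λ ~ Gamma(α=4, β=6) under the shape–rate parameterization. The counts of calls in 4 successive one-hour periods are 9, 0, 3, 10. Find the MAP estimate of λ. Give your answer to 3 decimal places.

Σxᵢ = 9+0+3+10 = 22, with n = 4.
Posterior ∝ λ^3e^(−6λ) · λ^22e^(−4λ) = λ^25e^(−10λ), i.e. Gamma(shape=26, rate=10).
The mode of a Gamma(a, b) with a ≥ 1 (shape–rate) is (a−1)/b = 25/10 ≈ 2.500.

λ̂_MAP = 2.500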